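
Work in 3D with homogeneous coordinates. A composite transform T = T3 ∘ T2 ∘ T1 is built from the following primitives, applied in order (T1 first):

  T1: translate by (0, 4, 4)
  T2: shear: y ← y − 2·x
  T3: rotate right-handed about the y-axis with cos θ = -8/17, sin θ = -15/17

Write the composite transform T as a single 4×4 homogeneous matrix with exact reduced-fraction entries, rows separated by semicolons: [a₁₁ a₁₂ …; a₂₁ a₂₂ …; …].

T1 = [1 0 0 0; 0 1 0 4; 0 0 1 4; 0 0 0 1]
T2·T1 = [1 0 0 0; -2 1 0 4; 0 0 1 4; 0 0 0 1]
T3·…·T1 = [-8/17 0 -15/17 -60/17; -2 1 0 4; 15/17 0 -8/17 -32/17; 0 0 0 1]

T = [-8/17 0 -15/17 -60/17; -2 1 0 4; 15/17 0 -8/17 -32/17; 0 0 0 1]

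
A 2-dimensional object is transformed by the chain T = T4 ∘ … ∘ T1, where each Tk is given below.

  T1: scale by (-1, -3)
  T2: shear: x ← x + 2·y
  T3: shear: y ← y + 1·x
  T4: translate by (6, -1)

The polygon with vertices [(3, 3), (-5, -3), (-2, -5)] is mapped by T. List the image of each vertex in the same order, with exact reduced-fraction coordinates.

image vertices: (-15, -31), (29, 31), (38, 46)

T1 scale by (-1, -3): (3, 3) → (-3, -9); (-5, -3) → (5, 9); (-2, -5) → (2, 15)
T2 shear: x ← x + 2·y: (-3, -9) → (-21, -9); (5, 9) → (23, 9); (2, 15) → (32, 15)
T3 shear: y ← y + 1·x: (-21, -9) → (-21, -30); (23, 9) → (23, 32); (32, 15) → (32, 47)
T4 translate by (6, -1): (-21, -30) → (-15, -31); (23, 32) → (29, 31); (32, 47) → (38, 46)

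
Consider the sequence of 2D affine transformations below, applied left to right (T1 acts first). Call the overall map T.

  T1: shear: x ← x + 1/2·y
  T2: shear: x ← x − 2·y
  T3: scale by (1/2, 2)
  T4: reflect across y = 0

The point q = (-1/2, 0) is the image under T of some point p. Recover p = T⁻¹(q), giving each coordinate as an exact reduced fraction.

p = (-1, 0)

T1 = [1 1/2 0; 0 1 0; 0 0 1]
T2·T1 = [1 -3/2 0; 0 1 0; 0 0 1]
T3·…·T1 = [1/2 -3/4 0; 0 2 0; 0 0 1]
T4·…·T1 = [1/2 -3/4 0; 0 -2 0; 0 0 1]
det M = -1; M⁻¹ = [2 -3/4 0; 0 -1/2 0; 0 0 1]
M⁻¹ · (-1/2, 0)ᵀ = (-1, 0)ᵀ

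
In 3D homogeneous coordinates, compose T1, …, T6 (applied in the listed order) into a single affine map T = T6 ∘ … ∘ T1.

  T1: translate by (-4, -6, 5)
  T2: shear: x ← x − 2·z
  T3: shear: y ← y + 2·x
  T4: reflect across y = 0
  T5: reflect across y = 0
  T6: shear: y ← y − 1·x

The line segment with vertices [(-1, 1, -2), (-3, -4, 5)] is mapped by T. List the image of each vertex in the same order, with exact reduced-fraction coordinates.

image vertices: (-11, -16, 3), (-27, -37, 10)

T1 translate by (-4, -6, 5): (-1, 1, -2) → (-5, -5, 3); (-3, -4, 5) → (-7, -10, 10)
T2 shear: x ← x − 2·z: (-5, -5, 3) → (-11, -5, 3); (-7, -10, 10) → (-27, -10, 10)
T3 shear: y ← y + 2·x: (-11, -5, 3) → (-11, -27, 3); (-27, -10, 10) → (-27, -64, 10)
T4 reflect across y = 0: (-11, -27, 3) → (-11, 27, 3); (-27, -64, 10) → (-27, 64, 10)
T5 reflect across y = 0: (-11, 27, 3) → (-11, -27, 3); (-27, 64, 10) → (-27, -64, 10)
T6 shear: y ← y − 1·x: (-11, -27, 3) → (-11, -16, 3); (-27, -64, 10) → (-27, -37, 10)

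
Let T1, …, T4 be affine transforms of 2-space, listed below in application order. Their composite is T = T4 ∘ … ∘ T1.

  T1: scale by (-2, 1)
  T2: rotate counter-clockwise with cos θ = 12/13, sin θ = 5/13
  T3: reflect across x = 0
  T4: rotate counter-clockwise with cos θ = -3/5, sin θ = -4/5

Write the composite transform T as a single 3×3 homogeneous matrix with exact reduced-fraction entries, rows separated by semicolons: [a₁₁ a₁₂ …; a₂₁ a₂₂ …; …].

T1 = [-2 0 0; 0 1 0; 0 0 1]
T2·T1 = [-24/13 -5/13 0; -10/13 12/13 0; 0 0 1]
T3·…·T1 = [24/13 5/13 0; -10/13 12/13 0; 0 0 1]
T4·…·T1 = [-112/65 33/65 0; -66/65 -56/65 0; 0 0 1]

T = [-112/65 33/65 0; -66/65 -56/65 0; 0 0 1]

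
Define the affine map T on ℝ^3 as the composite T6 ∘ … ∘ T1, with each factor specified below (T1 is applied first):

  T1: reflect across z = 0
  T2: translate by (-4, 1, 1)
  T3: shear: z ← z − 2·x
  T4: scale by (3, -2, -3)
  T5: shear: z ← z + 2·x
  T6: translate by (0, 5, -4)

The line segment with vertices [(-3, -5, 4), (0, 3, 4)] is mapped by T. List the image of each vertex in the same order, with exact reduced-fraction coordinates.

T1 reflect across z = 0: (-3, -5, 4) → (-3, -5, -4); (0, 3, 4) → (0, 3, -4)
T2 translate by (-4, 1, 1): (-3, -5, -4) → (-7, -4, -3); (0, 3, -4) → (-4, 4, -3)
T3 shear: z ← z − 2·x: (-7, -4, -3) → (-7, -4, 11); (-4, 4, -3) → (-4, 4, 5)
T4 scale by (3, -2, -3): (-7, -4, 11) → (-21, 8, -33); (-4, 4, 5) → (-12, -8, -15)
T5 shear: z ← z + 2·x: (-21, 8, -33) → (-21, 8, -75); (-12, -8, -15) → (-12, -8, -39)
T6 translate by (0, 5, -4): (-21, 8, -75) → (-21, 13, -79); (-12, -8, -39) → (-12, -3, -43)

image vertices: (-21, 13, -79), (-12, -3, -43)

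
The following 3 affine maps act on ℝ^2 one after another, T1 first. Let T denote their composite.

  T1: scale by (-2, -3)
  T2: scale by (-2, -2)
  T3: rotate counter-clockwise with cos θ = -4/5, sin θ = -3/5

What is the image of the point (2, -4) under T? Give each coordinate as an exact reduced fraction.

T1 scale by (-2, -3): (2, -4) → (-4, 12)
T2 scale by (-2, -2): (-4, 12) → (8, -24)
T3 rotate counter-clockwise with cos θ = -4/5, sin θ = -3/5: (8, -24) → (-104/5, 72/5)

T(p) = (-104/5, 72/5)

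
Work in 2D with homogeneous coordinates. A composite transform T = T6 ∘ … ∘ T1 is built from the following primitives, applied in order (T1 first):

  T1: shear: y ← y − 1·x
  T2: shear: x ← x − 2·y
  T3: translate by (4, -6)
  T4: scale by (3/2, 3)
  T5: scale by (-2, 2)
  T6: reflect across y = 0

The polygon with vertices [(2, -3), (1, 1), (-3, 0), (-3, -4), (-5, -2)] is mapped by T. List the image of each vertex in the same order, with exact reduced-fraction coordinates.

image vertices: (-48, 66), (-15, 36), (15, 18), (-9, 42), (21, 18)

T1 shear: y ← y − 1·x: (2, -3) → (2, -5); (1, 1) → (1, 0); (-3, 0) → (-3, 3); (-3, -4) → (-3, -1); (-5, -2) → (-5, 3)
T2 shear: x ← x − 2·y: (2, -5) → (12, -5); (1, 0) → (1, 0); (-3, 3) → (-9, 3); (-3, -1) → (-1, -1); (-5, 3) → (-11, 3)
T3 translate by (4, -6): (12, -5) → (16, -11); (1, 0) → (5, -6); (-9, 3) → (-5, -3); (-1, -1) → (3, -7); (-11, 3) → (-7, -3)
T4 scale by (3/2, 3): (16, -11) → (24, -33); (5, -6) → (15/2, -18); (-5, -3) → (-15/2, -9); (3, -7) → (9/2, -21); (-7, -3) → (-21/2, -9)
T5 scale by (-2, 2): (24, -33) → (-48, -66); (15/2, -18) → (-15, -36); (-15/2, -9) → (15, -18); (9/2, -21) → (-9, -42); (-21/2, -9) → (21, -18)
T6 reflect across y = 0: (-48, -66) → (-48, 66); (-15, -36) → (-15, 36); (15, -18) → (15, 18); (-9, -42) → (-9, 42); (21, -18) → (21, 18)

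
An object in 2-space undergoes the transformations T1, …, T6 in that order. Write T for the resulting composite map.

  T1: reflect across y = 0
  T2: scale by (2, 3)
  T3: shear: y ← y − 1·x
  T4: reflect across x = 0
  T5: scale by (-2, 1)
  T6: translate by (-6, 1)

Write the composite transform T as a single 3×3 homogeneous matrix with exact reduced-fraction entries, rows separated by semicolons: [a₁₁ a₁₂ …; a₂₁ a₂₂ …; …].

T = [4 0 -6; -2 -3 1; 0 0 1]

T1 = [1 0 0; 0 -1 0; 0 0 1]
T2·T1 = [2 0 0; 0 -3 0; 0 0 1]
T3·…·T1 = [2 0 0; -2 -3 0; 0 0 1]
T4·…·T1 = [-2 0 0; -2 -3 0; 0 0 1]
T5·…·T1 = [4 0 0; -2 -3 0; 0 0 1]
T6·…·T1 = [4 0 -6; -2 -3 1; 0 0 1]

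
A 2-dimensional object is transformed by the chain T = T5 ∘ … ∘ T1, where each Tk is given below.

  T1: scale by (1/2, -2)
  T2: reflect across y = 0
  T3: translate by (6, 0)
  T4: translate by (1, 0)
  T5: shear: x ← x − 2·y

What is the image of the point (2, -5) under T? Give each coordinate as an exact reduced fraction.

T1 scale by (1/2, -2): (2, -5) → (1, 10)
T2 reflect across y = 0: (1, 10) → (1, -10)
T3 translate by (6, 0): (1, -10) → (7, -10)
T4 translate by (1, 0): (7, -10) → (8, -10)
T5 shear: x ← x − 2·y: (8, -10) → (28, -10)

T(p) = (28, -10)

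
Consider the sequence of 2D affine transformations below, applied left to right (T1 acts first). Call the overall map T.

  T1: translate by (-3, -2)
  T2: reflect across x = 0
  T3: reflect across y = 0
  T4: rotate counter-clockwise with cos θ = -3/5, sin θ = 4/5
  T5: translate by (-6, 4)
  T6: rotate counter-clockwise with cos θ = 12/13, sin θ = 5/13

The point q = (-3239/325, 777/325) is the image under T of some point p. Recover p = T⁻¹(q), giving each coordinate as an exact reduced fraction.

p = (0, 7/5)

T1 = [1 0 -3; 0 1 -2; 0 0 1]
T2·T1 = [-1 0 3; 0 1 -2; 0 0 1]
T3·…·T1 = [-1 0 3; 0 -1 2; 0 0 1]
T4·…·T1 = [3/5 4/5 -17/5; -4/5 3/5 6/5; 0 0 1]
T5·…·T1 = [3/5 4/5 -47/5; -4/5 3/5 26/5; 0 0 1]
T6·…·T1 = [56/65 33/65 -694/65; -33/65 56/65 77/65; 0 0 1]
det M = 1; M⁻¹ = [56/65 -33/65 49/5; 33/65 56/65 22/5; 0 0 1]
M⁻¹ · (-3239/325, 777/325)ᵀ = (0, 7/5)ᵀ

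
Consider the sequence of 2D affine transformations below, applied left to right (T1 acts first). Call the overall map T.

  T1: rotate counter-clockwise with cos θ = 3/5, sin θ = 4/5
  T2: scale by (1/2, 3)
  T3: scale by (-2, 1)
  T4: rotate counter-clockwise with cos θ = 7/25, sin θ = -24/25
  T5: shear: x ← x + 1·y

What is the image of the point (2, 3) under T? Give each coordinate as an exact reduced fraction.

T1 rotate counter-clockwise with cos θ = 3/5, sin θ = 4/5: (2, 3) → (-6/5, 17/5)
T2 scale by (1/2, 3): (-6/5, 17/5) → (-3/5, 51/5)
T3 scale by (-2, 1): (-3/5, 51/5) → (6/5, 51/5)
T4 rotate counter-clockwise with cos θ = 7/25, sin θ = -24/25: (6/5, 51/5) → (1266/125, 213/125)
T5 shear: x ← x + 1·y: (1266/125, 213/125) → (1479/125, 213/125)

T(p) = (1479/125, 213/125)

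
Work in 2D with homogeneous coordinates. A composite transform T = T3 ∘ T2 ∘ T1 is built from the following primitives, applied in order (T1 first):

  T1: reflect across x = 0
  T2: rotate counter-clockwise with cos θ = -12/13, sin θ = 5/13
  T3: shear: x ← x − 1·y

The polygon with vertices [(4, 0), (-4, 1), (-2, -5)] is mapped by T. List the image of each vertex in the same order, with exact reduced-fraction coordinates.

T1 reflect across x = 0: (4, 0) → (-4, 0); (-4, 1) → (4, 1); (-2, -5) → (2, -5)
T2 rotate counter-clockwise with cos θ = -12/13, sin θ = 5/13: (-4, 0) → (48/13, -20/13); (4, 1) → (-53/13, 8/13); (2, -5) → (1/13, 70/13)
T3 shear: x ← x − 1·y: (48/13, -20/13) → (68/13, -20/13); (-53/13, 8/13) → (-61/13, 8/13); (1/13, 70/13) → (-69/13, 70/13)

image vertices: (68/13, -20/13), (-61/13, 8/13), (-69/13, 70/13)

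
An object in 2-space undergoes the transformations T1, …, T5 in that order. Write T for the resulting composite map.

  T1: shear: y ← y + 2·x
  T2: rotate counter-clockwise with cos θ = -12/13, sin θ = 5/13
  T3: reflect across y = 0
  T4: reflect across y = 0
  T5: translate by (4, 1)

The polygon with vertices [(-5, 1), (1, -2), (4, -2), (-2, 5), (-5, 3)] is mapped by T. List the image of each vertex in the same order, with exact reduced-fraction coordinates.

T1 shear: y ← y + 2·x: (-5, 1) → (-5, -9); (1, -2) → (1, 0); (4, -2) → (4, 6); (-2, 5) → (-2, 1); (-5, 3) → (-5, -7)
T2 rotate counter-clockwise with cos θ = -12/13, sin θ = 5/13: (-5, -9) → (105/13, 83/13); (1, 0) → (-12/13, 5/13); (4, 6) → (-6, -4); (-2, 1) → (19/13, -22/13); (-5, -7) → (95/13, 59/13)
T3 reflect across y = 0: (105/13, 83/13) → (105/13, -83/13); (-12/13, 5/13) → (-12/13, -5/13); (-6, -4) → (-6, 4); (19/13, -22/13) → (19/13, 22/13); (95/13, 59/13) → (95/13, -59/13)
T4 reflect across y = 0: (105/13, -83/13) → (105/13, 83/13); (-12/13, -5/13) → (-12/13, 5/13); (-6, 4) → (-6, -4); (19/13, 22/13) → (19/13, -22/13); (95/13, -59/13) → (95/13, 59/13)
T5 translate by (4, 1): (105/13, 83/13) → (157/13, 96/13); (-12/13, 5/13) → (40/13, 18/13); (-6, -4) → (-2, -3); (19/13, -22/13) → (71/13, -9/13); (95/13, 59/13) → (147/13, 72/13)

image vertices: (157/13, 96/13), (40/13, 18/13), (-2, -3), (71/13, -9/13), (147/13, 72/13)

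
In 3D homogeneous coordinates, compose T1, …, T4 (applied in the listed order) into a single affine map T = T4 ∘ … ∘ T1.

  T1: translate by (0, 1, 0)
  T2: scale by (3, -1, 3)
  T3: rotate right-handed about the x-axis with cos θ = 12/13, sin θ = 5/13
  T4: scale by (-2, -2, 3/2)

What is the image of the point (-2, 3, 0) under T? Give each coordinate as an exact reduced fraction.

T1 translate by (0, 1, 0): (-2, 3, 0) → (-2, 4, 0)
T2 scale by (3, -1, 3): (-2, 4, 0) → (-6, -4, 0)
T3 rotate right-handed about the x-axis with cos θ = 12/13, sin θ = 5/13: (-6, -4, 0) → (-6, -48/13, -20/13)
T4 scale by (-2, -2, 3/2): (-6, -48/13, -20/13) → (12, 96/13, -30/13)

T(p) = (12, 96/13, -30/13)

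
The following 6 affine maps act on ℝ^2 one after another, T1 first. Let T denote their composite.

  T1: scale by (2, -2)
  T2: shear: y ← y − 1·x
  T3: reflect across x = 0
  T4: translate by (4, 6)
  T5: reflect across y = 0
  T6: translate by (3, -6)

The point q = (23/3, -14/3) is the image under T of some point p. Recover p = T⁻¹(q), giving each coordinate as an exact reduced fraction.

p = (-1/3, 4)

T1 = [2 0 0; 0 -2 0; 0 0 1]
T2·T1 = [2 0 0; -2 -2 0; 0 0 1]
T3·…·T1 = [-2 0 0; -2 -2 0; 0 0 1]
T4·…·T1 = [-2 0 4; -2 -2 6; 0 0 1]
T5·…·T1 = [-2 0 4; 2 2 -6; 0 0 1]
T6·…·T1 = [-2 0 7; 2 2 -12; 0 0 1]
det M = -4; M⁻¹ = [-1/2 0 7/2; 1/2 1/2 5/2; 0 0 1]
M⁻¹ · (23/3, -14/3)ᵀ = (-1/3, 4)ᵀ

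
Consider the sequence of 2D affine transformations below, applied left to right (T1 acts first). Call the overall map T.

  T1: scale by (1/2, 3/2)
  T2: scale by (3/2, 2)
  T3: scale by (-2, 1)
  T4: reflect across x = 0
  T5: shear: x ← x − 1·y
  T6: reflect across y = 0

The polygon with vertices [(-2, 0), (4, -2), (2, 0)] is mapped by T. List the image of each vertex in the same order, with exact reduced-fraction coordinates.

image vertices: (-3, 0), (12, 6), (3, 0)

T1 scale by (1/2, 3/2): (-2, 0) → (-1, 0); (4, -2) → (2, -3); (2, 0) → (1, 0)
T2 scale by (3/2, 2): (-1, 0) → (-3/2, 0); (2, -3) → (3, -6); (1, 0) → (3/2, 0)
T3 scale by (-2, 1): (-3/2, 0) → (3, 0); (3, -6) → (-6, -6); (3/2, 0) → (-3, 0)
T4 reflect across x = 0: (3, 0) → (-3, 0); (-6, -6) → (6, -6); (-3, 0) → (3, 0)
T5 shear: x ← x − 1·y: (-3, 0) → (-3, 0); (6, -6) → (12, -6); (3, 0) → (3, 0)
T6 reflect across y = 0: (-3, 0) → (-3, 0); (12, -6) → (12, 6); (3, 0) → (3, 0)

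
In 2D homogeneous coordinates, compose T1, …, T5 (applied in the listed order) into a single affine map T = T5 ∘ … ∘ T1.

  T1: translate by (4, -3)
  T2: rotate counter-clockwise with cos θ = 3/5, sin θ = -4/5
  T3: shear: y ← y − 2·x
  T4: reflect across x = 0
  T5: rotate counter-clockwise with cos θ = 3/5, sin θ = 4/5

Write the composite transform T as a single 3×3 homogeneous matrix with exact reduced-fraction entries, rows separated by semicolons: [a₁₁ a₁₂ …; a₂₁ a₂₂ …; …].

T1 = [1 0 4; 0 1 -3; 0 0 1]
T2·T1 = [3/5 4/5 0; -4/5 3/5 -5; 0 0 1]
T3·…·T1 = [3/5 4/5 0; -2 -1 -5; 0 0 1]
T4·…·T1 = [-3/5 -4/5 0; -2 -1 -5; 0 0 1]
T5·…·T1 = [31/25 8/25 4; -42/25 -31/25 -3; 0 0 1]

T = [31/25 8/25 4; -42/25 -31/25 -3; 0 0 1]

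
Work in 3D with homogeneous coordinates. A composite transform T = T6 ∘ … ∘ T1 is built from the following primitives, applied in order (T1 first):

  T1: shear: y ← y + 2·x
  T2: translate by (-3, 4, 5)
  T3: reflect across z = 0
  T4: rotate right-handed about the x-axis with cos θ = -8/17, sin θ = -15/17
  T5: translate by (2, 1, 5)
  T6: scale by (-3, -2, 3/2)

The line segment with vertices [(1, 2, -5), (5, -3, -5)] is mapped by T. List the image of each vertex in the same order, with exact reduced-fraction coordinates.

T1 shear: y ← y + 2·x: (1, 2, -5) → (1, 4, -5); (5, -3, -5) → (5, 7, -5)
T2 translate by (-3, 4, 5): (1, 4, -5) → (-2, 8, 0); (5, 7, -5) → (2, 11, 0)
T3 reflect across z = 0: (-2, 8, 0) → (-2, 8, 0); (2, 11, 0) → (2, 11, 0)
T4 rotate right-handed about the x-axis with cos θ = -8/17, sin θ = -15/17: (-2, 8, 0) → (-2, -64/17, -120/17); (2, 11, 0) → (2, -88/17, -165/17)
T5 translate by (2, 1, 5): (-2, -64/17, -120/17) → (0, -47/17, -35/17); (2, -88/17, -165/17) → (4, -71/17, -80/17)
T6 scale by (-3, -2, 3/2): (0, -47/17, -35/17) → (0, 94/17, -105/34); (4, -71/17, -80/17) → (-12, 142/17, -120/17)

image vertices: (0, 94/17, -105/34), (-12, 142/17, -120/17)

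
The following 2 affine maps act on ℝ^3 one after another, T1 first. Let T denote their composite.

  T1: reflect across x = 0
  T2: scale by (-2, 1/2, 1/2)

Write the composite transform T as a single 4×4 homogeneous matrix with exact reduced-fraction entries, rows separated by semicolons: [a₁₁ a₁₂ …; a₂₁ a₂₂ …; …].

T = [2 0 0 0; 0 1/2 0 0; 0 0 1/2 0; 0 0 0 1]

T1 = [-1 0 0 0; 0 1 0 0; 0 0 1 0; 0 0 0 1]
T2·T1 = [2 0 0 0; 0 1/2 0 0; 0 0 1/2 0; 0 0 0 1]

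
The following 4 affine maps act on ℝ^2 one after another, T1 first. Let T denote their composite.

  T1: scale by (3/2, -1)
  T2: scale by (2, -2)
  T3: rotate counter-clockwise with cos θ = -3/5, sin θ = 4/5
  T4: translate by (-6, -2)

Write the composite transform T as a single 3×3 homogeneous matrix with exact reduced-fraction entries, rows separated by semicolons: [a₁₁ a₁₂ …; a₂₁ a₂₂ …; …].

T = [-9/5 -8/5 -6; 12/5 -6/5 -2; 0 0 1]

T1 = [3/2 0 0; 0 -1 0; 0 0 1]
T2·T1 = [3 0 0; 0 2 0; 0 0 1]
T3·…·T1 = [-9/5 -8/5 0; 12/5 -6/5 0; 0 0 1]
T4·…·T1 = [-9/5 -8/5 -6; 12/5 -6/5 -2; 0 0 1]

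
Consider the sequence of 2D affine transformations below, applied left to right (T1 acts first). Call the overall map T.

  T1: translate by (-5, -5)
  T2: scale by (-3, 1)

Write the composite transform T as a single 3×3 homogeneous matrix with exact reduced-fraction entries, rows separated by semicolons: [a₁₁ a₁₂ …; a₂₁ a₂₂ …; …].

T1 = [1 0 -5; 0 1 -5; 0 0 1]
T2·T1 = [-3 0 15; 0 1 -5; 0 0 1]

T = [-3 0 15; 0 1 -5; 0 0 1]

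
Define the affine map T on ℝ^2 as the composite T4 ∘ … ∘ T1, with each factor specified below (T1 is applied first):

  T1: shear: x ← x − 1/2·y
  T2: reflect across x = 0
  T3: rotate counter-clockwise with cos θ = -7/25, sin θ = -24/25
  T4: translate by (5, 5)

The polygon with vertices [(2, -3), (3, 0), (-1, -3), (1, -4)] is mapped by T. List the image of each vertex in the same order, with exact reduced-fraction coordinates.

T1 shear: x ← x − 1/2·y: (2, -3) → (7/2, -3); (3, 0) → (3, 0); (-1, -3) → (1/2, -3); (1, -4) → (3, -4)
T2 reflect across x = 0: (7/2, -3) → (-7/2, -3); (3, 0) → (-3, 0); (1/2, -3) → (-1/2, -3); (3, -4) → (-3, -4)
T3 rotate counter-clockwise with cos θ = -7/25, sin θ = -24/25: (-7/2, -3) → (-19/10, 21/5); (-3, 0) → (21/25, 72/25); (-1/2, -3) → (-137/50, 33/25); (-3, -4) → (-3, 4)
T4 translate by (5, 5): (-19/10, 21/5) → (31/10, 46/5); (21/25, 72/25) → (146/25, 197/25); (-137/50, 33/25) → (113/50, 158/25); (-3, 4) → (2, 9)

image vertices: (31/10, 46/5), (146/25, 197/25), (113/50, 158/25), (2, 9)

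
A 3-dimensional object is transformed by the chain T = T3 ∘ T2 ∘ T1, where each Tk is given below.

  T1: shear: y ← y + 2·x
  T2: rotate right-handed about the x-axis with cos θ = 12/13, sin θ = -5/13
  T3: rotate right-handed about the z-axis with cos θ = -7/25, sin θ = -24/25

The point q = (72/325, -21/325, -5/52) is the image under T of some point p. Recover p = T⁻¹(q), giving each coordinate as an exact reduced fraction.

p = (0, 1/4, 0)

T1 = [1 0 0 0; 2 1 0 0; 0 0 1 0; 0 0 0 1]
T2·T1 = [1 0 0 0; 24/13 12/13 5/13 0; -10/13 -5/13 12/13 0; 0 0 0 1]
T3·…·T1 = [97/65 288/325 24/65 0; -96/65 -84/325 -7/65 0; -10/13 -5/13 12/13 0; 0 0 0 1]
det M = 1; M⁻¹ = [-7/25 -24/25 0 0; 94/65 108/65 -5/13 0; 24/65 -7/65 12/13 0; 0 0 0 1]
M⁻¹ · (72/325, -21/325, -5/52)ᵀ = (0, 1/4, 0)ᵀ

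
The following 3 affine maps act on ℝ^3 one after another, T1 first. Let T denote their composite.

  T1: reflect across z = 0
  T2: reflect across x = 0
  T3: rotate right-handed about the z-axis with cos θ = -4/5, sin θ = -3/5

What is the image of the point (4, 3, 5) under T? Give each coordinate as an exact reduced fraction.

T(p) = (5, 0, -5)

T1 reflect across z = 0: (4, 3, 5) → (4, 3, -5)
T2 reflect across x = 0: (4, 3, -5) → (-4, 3, -5)
T3 rotate right-handed about the z-axis with cos θ = -4/5, sin θ = -3/5: (-4, 3, -5) → (5, 0, -5)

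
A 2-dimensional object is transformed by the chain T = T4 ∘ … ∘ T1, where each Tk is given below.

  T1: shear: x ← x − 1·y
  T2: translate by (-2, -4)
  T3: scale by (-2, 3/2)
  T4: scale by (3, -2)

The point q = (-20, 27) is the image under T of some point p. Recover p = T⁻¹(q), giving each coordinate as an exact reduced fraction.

T1 = [1 -1 0; 0 1 0; 0 0 1]
T2·T1 = [1 -1 -2; 0 1 -4; 0 0 1]
T3·…·T1 = [-2 2 4; 0 3/2 -6; 0 0 1]
T4·…·T1 = [-6 6 12; 0 -3 12; 0 0 1]
det M = 18; M⁻¹ = [-1/6 -1/3 6; 0 -1/3 4; 0 0 1]
M⁻¹ · (-20, 27)ᵀ = (1/3, -5)ᵀ

p = (1/3, -5)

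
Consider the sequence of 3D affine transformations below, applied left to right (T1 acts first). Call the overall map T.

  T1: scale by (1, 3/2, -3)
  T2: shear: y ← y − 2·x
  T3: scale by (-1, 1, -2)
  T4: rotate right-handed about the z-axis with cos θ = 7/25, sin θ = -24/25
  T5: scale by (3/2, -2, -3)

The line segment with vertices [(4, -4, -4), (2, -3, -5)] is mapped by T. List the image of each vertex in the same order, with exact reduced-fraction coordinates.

image vertices: (-546/25, 4/25, 72), (-327/25, 23/25, 90)

T1 scale by (1, 3/2, -3): (4, -4, -4) → (4, -6, 12); (2, -3, -5) → (2, -9/2, 15)
T2 shear: y ← y − 2·x: (4, -6, 12) → (4, -14, 12); (2, -9/2, 15) → (2, -17/2, 15)
T3 scale by (-1, 1, -2): (4, -14, 12) → (-4, -14, -24); (2, -17/2, 15) → (-2, -17/2, -30)
T4 rotate right-handed about the z-axis with cos θ = 7/25, sin θ = -24/25: (-4, -14, -24) → (-364/25, -2/25, -24); (-2, -17/2, -30) → (-218/25, -23/50, -30)
T5 scale by (3/2, -2, -3): (-364/25, -2/25, -24) → (-546/25, 4/25, 72); (-218/25, -23/50, -30) → (-327/25, 23/25, 90)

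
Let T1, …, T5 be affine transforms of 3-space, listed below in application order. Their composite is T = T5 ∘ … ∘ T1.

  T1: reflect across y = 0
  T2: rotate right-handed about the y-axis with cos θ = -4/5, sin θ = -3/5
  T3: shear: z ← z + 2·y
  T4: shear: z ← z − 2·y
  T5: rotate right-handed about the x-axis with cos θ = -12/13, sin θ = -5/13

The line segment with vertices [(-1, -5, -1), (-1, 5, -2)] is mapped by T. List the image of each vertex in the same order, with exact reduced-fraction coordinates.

T1 reflect across y = 0: (-1, -5, -1) → (-1, 5, -1); (-1, 5, -2) → (-1, -5, -2)
T2 rotate right-handed about the y-axis with cos θ = -4/5, sin θ = -3/5: (-1, 5, -1) → (7/5, 5, 1/5); (-1, -5, -2) → (2, -5, 1)
T3 shear: z ← z + 2·y: (7/5, 5, 1/5) → (7/5, 5, 51/5); (2, -5, 1) → (2, -5, -9)
T4 shear: z ← z − 2·y: (7/5, 5, 51/5) → (7/5, 5, 1/5); (2, -5, -9) → (2, -5, 1)
T5 rotate right-handed about the x-axis with cos θ = -12/13, sin θ = -5/13: (7/5, 5, 1/5) → (7/5, -59/13, -137/65); (2, -5, 1) → (2, 5, 1)

image vertices: (7/5, -59/13, -137/65), (2, 5, 1)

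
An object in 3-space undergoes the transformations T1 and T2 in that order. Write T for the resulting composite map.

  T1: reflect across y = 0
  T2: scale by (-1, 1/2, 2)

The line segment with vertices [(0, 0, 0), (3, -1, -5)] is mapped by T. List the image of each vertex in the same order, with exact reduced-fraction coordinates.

image vertices: (0, 0, 0), (-3, 1/2, -10)

T1 reflect across y = 0: (0, 0, 0) → (0, 0, 0); (3, -1, -5) → (3, 1, -5)
T2 scale by (-1, 1/2, 2): (0, 0, 0) → (0, 0, 0); (3, 1, -5) → (-3, 1/2, -10)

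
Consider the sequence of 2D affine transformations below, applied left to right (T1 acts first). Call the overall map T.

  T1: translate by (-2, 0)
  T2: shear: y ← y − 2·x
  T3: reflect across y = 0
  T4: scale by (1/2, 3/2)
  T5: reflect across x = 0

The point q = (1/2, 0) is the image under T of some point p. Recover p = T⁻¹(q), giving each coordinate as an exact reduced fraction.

T1 = [1 0 -2; 0 1 0; 0 0 1]
T2·T1 = [1 0 -2; -2 1 4; 0 0 1]
T3·…·T1 = [1 0 -2; 2 -1 -4; 0 0 1]
T4·…·T1 = [1/2 0 -1; 3 -3/2 -6; 0 0 1]
T5·…·T1 = [-1/2 0 1; 3 -3/2 -6; 0 0 1]
det M = 3/4; M⁻¹ = [-2 0 2; -4 -2/3 0; 0 0 1]
M⁻¹ · (1/2, 0)ᵀ = (1, -2)ᵀ

p = (1, -2)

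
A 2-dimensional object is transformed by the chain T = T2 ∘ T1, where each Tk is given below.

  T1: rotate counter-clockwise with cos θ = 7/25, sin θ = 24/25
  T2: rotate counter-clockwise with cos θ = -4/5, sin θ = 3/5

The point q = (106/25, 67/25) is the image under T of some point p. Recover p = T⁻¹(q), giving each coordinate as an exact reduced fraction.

T1 = [7/25 -24/25 0; 24/25 7/25 0; 0 0 1]
T2·T1 = [-4/5 3/5 0; -3/5 -4/5 0; 0 0 1]
det M = 1; M⁻¹ = [-4/5 -3/5 0; 3/5 -4/5 0; 0 0 1]
M⁻¹ · (106/25, 67/25)ᵀ = (-5, 2/5)ᵀ

p = (-5, 2/5)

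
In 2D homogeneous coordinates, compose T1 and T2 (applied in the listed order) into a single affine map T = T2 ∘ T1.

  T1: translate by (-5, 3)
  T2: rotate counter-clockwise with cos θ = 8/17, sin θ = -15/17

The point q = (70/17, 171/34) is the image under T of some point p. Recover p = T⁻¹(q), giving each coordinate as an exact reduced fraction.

T1 = [1 0 -5; 0 1 3; 0 0 1]
T2·T1 = [8/17 15/17 5/17; -15/17 8/17 99/17; 0 0 1]
det M = 1; M⁻¹ = [8/17 -15/17 5; 15/17 8/17 -3; 0 0 1]
M⁻¹ · (70/17, 171/34)ᵀ = (5/2, 3)ᵀ

p = (5/2, 3)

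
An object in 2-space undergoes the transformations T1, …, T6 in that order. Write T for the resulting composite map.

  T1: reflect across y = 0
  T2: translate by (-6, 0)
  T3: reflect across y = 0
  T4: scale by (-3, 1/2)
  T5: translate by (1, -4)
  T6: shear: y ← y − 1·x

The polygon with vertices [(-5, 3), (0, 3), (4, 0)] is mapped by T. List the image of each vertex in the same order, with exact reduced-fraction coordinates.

image vertices: (34, -73/2), (19, -43/2), (7, -11)

T1 reflect across y = 0: (-5, 3) → (-5, -3); (0, 3) → (0, -3); (4, 0) → (4, 0)
T2 translate by (-6, 0): (-5, -3) → (-11, -3); (0, -3) → (-6, -3); (4, 0) → (-2, 0)
T3 reflect across y = 0: (-11, -3) → (-11, 3); (-6, -3) → (-6, 3); (-2, 0) → (-2, 0)
T4 scale by (-3, 1/2): (-11, 3) → (33, 3/2); (-6, 3) → (18, 3/2); (-2, 0) → (6, 0)
T5 translate by (1, -4): (33, 3/2) → (34, -5/2); (18, 3/2) → (19, -5/2); (6, 0) → (7, -4)
T6 shear: y ← y − 1·x: (34, -5/2) → (34, -73/2); (19, -5/2) → (19, -43/2); (7, -4) → (7, -11)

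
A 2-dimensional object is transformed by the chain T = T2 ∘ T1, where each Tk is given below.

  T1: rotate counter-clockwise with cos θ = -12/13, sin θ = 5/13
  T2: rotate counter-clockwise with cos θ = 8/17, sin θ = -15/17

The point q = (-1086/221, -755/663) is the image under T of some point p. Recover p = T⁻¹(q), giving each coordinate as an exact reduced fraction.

T1 = [-12/13 -5/13 0; 5/13 -12/13 0; 0 0 1]
T2·T1 = [-21/221 -220/221 0; 220/221 -21/221 0; 0 0 1]
det M = 1; M⁻¹ = [-21/221 220/221 0; -220/221 -21/221 0; 0 0 1]
M⁻¹ · (-1086/221, -755/663)ᵀ = (-2/3, 5)ᵀ

p = (-2/3, 5)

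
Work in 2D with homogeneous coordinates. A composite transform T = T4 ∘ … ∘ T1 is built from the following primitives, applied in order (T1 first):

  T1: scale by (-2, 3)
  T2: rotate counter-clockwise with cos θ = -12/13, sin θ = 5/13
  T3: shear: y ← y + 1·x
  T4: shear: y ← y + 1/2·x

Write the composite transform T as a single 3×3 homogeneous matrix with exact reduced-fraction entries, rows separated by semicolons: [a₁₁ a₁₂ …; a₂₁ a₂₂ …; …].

T1 = [-2 0 0; 0 3 0; 0 0 1]
T2·T1 = [24/13 -15/13 0; -10/13 -36/13 0; 0 0 1]
T3·…·T1 = [24/13 -15/13 0; 14/13 -51/13 0; 0 0 1]
T4·…·T1 = [24/13 -15/13 0; 2 -9/2 0; 0 0 1]

T = [24/13 -15/13 0; 2 -9/2 0; 0 0 1]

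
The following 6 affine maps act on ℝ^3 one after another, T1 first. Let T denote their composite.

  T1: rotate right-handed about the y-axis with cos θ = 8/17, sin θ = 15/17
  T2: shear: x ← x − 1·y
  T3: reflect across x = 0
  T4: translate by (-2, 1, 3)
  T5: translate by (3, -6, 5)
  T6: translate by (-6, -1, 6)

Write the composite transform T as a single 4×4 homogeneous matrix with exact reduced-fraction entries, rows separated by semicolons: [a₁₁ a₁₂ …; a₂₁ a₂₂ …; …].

T1 = [8/17 0 15/17 0; 0 1 0 0; -15/17 0 8/17 0; 0 0 0 1]
T2·T1 = [8/17 -1 15/17 0; 0 1 0 0; -15/17 0 8/17 0; 0 0 0 1]
T3·…·T1 = [-8/17 1 -15/17 0; 0 1 0 0; -15/17 0 8/17 0; 0 0 0 1]
T4·…·T1 = [-8/17 1 -15/17 -2; 0 1 0 1; -15/17 0 8/17 3; 0 0 0 1]
T5·…·T1 = [-8/17 1 -15/17 1; 0 1 0 -5; -15/17 0 8/17 8; 0 0 0 1]
T6·…·T1 = [-8/17 1 -15/17 -5; 0 1 0 -6; -15/17 0 8/17 14; 0 0 0 1]

T = [-8/17 1 -15/17 -5; 0 1 0 -6; -15/17 0 8/17 14; 0 0 0 1]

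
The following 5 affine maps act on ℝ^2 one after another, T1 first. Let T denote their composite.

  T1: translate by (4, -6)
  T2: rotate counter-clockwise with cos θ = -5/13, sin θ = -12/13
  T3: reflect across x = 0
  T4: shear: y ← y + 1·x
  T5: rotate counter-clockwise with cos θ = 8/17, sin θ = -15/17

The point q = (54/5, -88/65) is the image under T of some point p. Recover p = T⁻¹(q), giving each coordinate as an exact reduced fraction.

p = (-4, -4/5)

T1 = [1 0 4; 0 1 -6; 0 0 1]
T2·T1 = [-5/13 12/13 -92/13; -12/13 -5/13 -18/13; 0 0 1]
T3·…·T1 = [5/13 -12/13 92/13; -12/13 -5/13 -18/13; 0 0 1]
T4·…·T1 = [5/13 -12/13 92/13; -7/13 -17/13 74/13; 0 0 1]
T5·…·T1 = [-5/17 -27/17 142/17; -131/221 44/221 -788/221; 0 0 1]
det M = -1; M⁻¹ = [-44/221 -27/17 -4; -131/221 5/17 6; 0 0 1]
M⁻¹ · (54/5, -88/65)ᵀ = (-4, -4/5)ᵀ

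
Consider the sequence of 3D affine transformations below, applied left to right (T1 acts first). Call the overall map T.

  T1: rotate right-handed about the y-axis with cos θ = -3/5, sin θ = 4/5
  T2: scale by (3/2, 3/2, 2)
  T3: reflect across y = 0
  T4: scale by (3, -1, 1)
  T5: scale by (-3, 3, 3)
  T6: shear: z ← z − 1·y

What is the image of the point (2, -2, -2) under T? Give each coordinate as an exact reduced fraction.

T1 rotate right-handed about the y-axis with cos θ = -3/5, sin θ = 4/5: (2, -2, -2) → (-14/5, -2, -2/5)
T2 scale by (3/2, 3/2, 2): (-14/5, -2, -2/5) → (-21/5, -3, -4/5)
T3 reflect across y = 0: (-21/5, -3, -4/5) → (-21/5, 3, -4/5)
T4 scale by (3, -1, 1): (-21/5, 3, -4/5) → (-63/5, -3, -4/5)
T5 scale by (-3, 3, 3): (-63/5, -3, -4/5) → (189/5, -9, -12/5)
T6 shear: z ← z − 1·y: (189/5, -9, -12/5) → (189/5, -9, 33/5)

T(p) = (189/5, -9, 33/5)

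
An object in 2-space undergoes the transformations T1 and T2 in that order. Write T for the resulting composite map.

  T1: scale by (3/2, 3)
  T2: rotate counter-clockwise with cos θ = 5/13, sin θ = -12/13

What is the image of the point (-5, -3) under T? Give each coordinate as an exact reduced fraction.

T(p) = (-291/26, 45/13)

T1 scale by (3/2, 3): (-5, -3) → (-15/2, -9)
T2 rotate counter-clockwise with cos θ = 5/13, sin θ = -12/13: (-15/2, -9) → (-291/26, 45/13)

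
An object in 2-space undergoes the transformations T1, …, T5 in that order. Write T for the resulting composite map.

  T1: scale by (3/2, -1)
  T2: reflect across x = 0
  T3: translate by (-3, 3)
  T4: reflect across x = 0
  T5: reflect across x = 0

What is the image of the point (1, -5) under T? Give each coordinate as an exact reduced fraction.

T(p) = (-9/2, 8)

T1 scale by (3/2, -1): (1, -5) → (3/2, 5)
T2 reflect across x = 0: (3/2, 5) → (-3/2, 5)
T3 translate by (-3, 3): (-3/2, 5) → (-9/2, 8)
T4 reflect across x = 0: (-9/2, 8) → (9/2, 8)
T5 reflect across x = 0: (9/2, 8) → (-9/2, 8)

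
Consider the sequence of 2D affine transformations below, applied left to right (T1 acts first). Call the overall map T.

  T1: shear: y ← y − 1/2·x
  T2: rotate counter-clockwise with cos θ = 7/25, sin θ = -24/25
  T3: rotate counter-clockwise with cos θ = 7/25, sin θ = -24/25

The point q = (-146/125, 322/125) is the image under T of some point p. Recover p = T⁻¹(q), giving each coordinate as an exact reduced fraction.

T1 = [1 0 0; -1/2 1 0; 0 0 1]
T2·T1 = [-1/5 24/25 0; -11/10 7/25 0; 0 0 1]
T3·…·T1 = [-139/125 336/625 0; -29/250 -527/625 0; 0 0 1]
det M = 1; M⁻¹ = [-527/625 -336/625 0; 29/250 -139/125 0; 0 0 1]
M⁻¹ · (-146/125, 322/125)ᵀ = (-2/5, -3)ᵀ

p = (-2/5, -3)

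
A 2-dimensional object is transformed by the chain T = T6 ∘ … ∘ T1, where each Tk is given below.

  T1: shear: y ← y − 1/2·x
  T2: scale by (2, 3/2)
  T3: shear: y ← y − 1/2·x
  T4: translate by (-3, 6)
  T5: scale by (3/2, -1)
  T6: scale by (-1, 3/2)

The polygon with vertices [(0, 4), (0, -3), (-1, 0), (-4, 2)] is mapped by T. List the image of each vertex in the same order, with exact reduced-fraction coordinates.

image vertices: (9/2, -18), (9/2, -9/4), (15/2, -93/8), (33/2, -24)

T1 shear: y ← y − 1/2·x: (0, 4) → (0, 4); (0, -3) → (0, -3); (-1, 0) → (-1, 1/2); (-4, 2) → (-4, 4)
T2 scale by (2, 3/2): (0, 4) → (0, 6); (0, -3) → (0, -9/2); (-1, 1/2) → (-2, 3/4); (-4, 4) → (-8, 6)
T3 shear: y ← y − 1/2·x: (0, 6) → (0, 6); (0, -9/2) → (0, -9/2); (-2, 3/4) → (-2, 7/4); (-8, 6) → (-8, 10)
T4 translate by (-3, 6): (0, 6) → (-3, 12); (0, -9/2) → (-3, 3/2); (-2, 7/4) → (-5, 31/4); (-8, 10) → (-11, 16)
T5 scale by (3/2, -1): (-3, 12) → (-9/2, -12); (-3, 3/2) → (-9/2, -3/2); (-5, 31/4) → (-15/2, -31/4); (-11, 16) → (-33/2, -16)
T6 scale by (-1, 3/2): (-9/2, -12) → (9/2, -18); (-9/2, -3/2) → (9/2, -9/4); (-15/2, -31/4) → (15/2, -93/8); (-33/2, -16) → (33/2, -24)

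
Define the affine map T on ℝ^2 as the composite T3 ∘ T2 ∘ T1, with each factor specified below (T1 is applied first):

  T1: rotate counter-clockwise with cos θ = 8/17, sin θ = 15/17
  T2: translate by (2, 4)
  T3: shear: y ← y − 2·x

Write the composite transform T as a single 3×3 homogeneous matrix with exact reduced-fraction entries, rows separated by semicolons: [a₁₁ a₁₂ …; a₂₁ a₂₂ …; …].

T = [8/17 -15/17 2; -1/17 38/17 0; 0 0 1]

T1 = [8/17 -15/17 0; 15/17 8/17 0; 0 0 1]
T2·T1 = [8/17 -15/17 2; 15/17 8/17 4; 0 0 1]
T3·…·T1 = [8/17 -15/17 2; -1/17 38/17 0; 0 0 1]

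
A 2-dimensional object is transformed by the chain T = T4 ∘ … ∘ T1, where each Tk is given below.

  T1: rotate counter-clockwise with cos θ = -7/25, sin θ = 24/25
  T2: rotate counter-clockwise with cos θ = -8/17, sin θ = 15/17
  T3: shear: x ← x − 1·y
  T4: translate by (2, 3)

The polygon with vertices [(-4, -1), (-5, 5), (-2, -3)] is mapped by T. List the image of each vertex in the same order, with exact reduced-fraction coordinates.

T1 rotate counter-clockwise with cos θ = -7/25, sin θ = 24/25: (-4, -1) → (52/25, -89/25); (-5, 5) → (-17/5, -31/5); (-2, -3) → (86/25, -27/25)
T2 rotate counter-clockwise with cos θ = -8/17, sin θ = 15/17: (52/25, -89/25) → (919/425, 1492/425); (-17/5, -31/5) → (601/85, -7/85); (86/25, -27/25) → (-283/425, 1506/425)
T3 shear: x ← x − 1·y: (919/425, 1492/425) → (-573/425, 1492/425); (601/85, -7/85) → (608/85, -7/85); (-283/425, 1506/425) → (-1789/425, 1506/425)
T4 translate by (2, 3): (-573/425, 1492/425) → (277/425, 2767/425); (608/85, -7/85) → (778/85, 248/85); (-1789/425, 1506/425) → (-939/425, 2781/425)

image vertices: (277/425, 2767/425), (778/85, 248/85), (-939/425, 2781/425)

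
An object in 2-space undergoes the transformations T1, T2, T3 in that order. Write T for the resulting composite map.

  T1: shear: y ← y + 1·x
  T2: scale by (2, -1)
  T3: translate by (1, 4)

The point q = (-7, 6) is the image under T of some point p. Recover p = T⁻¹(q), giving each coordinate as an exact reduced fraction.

p = (-4, 2)

T1 = [1 0 0; 1 1 0; 0 0 1]
T2·T1 = [2 0 0; -1 -1 0; 0 0 1]
T3·…·T1 = [2 0 1; -1 -1 4; 0 0 1]
det M = -2; M⁻¹ = [1/2 0 -1/2; -1/2 -1 9/2; 0 0 1]
M⁻¹ · (-7, 6)ᵀ = (-4, 2)ᵀ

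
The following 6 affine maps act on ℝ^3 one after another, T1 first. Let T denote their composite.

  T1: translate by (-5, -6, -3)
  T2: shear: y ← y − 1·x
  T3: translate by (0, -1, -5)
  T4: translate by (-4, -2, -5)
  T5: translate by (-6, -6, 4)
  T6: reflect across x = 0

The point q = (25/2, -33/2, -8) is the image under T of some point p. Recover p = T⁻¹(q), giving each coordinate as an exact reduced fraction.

T1 = [1 0 0 -5; 0 1 0 -6; 0 0 1 -3; 0 0 0 1]
T2·T1 = [1 0 0 -5; -1 1 0 -1; 0 0 1 -3; 0 0 0 1]
T3·…·T1 = [1 0 0 -5; -1 1 0 -2; 0 0 1 -8; 0 0 0 1]
T4·…·T1 = [1 0 0 -9; -1 1 0 -4; 0 0 1 -13; 0 0 0 1]
T5·…·T1 = [1 0 0 -15; -1 1 0 -10; 0 0 1 -9; 0 0 0 1]
T6·…·T1 = [-1 0 0 15; -1 1 0 -10; 0 0 1 -9; 0 0 0 1]
det M = -1; M⁻¹ = [-1 0 0 15; -1 1 0 25; 0 0 1 9; 0 0 0 1]
M⁻¹ · (25/2, -33/2, -8)ᵀ = (5/2, -4, 1)ᵀ

p = (5/2, -4, 1)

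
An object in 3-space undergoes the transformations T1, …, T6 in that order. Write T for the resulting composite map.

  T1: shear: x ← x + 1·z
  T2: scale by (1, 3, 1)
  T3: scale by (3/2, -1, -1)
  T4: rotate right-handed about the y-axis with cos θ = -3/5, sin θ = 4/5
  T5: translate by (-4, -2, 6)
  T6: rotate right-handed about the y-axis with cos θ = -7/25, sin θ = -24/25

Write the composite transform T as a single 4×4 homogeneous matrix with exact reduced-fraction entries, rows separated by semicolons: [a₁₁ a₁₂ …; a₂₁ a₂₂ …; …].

T = [351/250 0 263/250 -116/25; 0 -3 0 -2; -66/125 0 -183/125 -138/25; 0 0 0 1]

T1 = [1 0 1 0; 0 1 0 0; 0 0 1 0; 0 0 0 1]
T2·T1 = [1 0 1 0; 0 3 0 0; 0 0 1 0; 0 0 0 1]
T3·…·T1 = [3/2 0 3/2 0; 0 -3 0 0; 0 0 -1 0; 0 0 0 1]
T4·…·T1 = [-9/10 0 -17/10 0; 0 -3 0 0; -6/5 0 -3/5 0; 0 0 0 1]
T5·…·T1 = [-9/10 0 -17/10 -4; 0 -3 0 -2; -6/5 0 -3/5 6; 0 0 0 1]
T6·…·T1 = [351/250 0 263/250 -116/25; 0 -3 0 -2; -66/125 0 -183/125 -138/25; 0 0 0 1]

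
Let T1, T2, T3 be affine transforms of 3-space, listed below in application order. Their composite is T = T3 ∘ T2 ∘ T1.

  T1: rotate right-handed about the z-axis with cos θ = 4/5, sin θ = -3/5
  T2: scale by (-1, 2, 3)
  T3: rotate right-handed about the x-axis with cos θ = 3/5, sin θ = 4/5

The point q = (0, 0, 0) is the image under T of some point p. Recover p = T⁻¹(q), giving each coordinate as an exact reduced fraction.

T1 = [4/5 3/5 0 0; -3/5 4/5 0 0; 0 0 1 0; 0 0 0 1]
T2·T1 = [-4/5 -3/5 0 0; -6/5 8/5 0 0; 0 0 3 0; 0 0 0 1]
T3·…·T1 = [-4/5 -3/5 0 0; -18/25 24/25 -12/5 0; -24/25 32/25 9/5 0; 0 0 0 1]
det M = -6; M⁻¹ = [-4/5 -9/50 -6/25 0; -3/5 6/25 8/25 0; 0 -4/15 1/5 0; 0 0 0 1]
M⁻¹ · (0, 0, 0)ᵀ = (0, 0, 0)ᵀ

p = (0, 0, 0)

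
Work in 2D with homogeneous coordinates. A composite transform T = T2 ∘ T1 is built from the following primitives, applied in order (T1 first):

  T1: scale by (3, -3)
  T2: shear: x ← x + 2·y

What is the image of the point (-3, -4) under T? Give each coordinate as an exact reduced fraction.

T1 scale by (3, -3): (-3, -4) → (-9, 12)
T2 shear: x ← x + 2·y: (-9, 12) → (15, 12)

T(p) = (15, 12)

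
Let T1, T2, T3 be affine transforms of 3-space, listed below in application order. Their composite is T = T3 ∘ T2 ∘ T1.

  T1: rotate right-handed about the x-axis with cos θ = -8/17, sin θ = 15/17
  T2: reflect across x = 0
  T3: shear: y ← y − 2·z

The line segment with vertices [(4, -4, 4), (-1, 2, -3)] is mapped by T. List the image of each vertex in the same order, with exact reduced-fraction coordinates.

image vertices: (-4, 156/17, -92/17), (1, -79/17, 54/17)

T1 rotate right-handed about the x-axis with cos θ = -8/17, sin θ = 15/17: (4, -4, 4) → (4, -28/17, -92/17); (-1, 2, -3) → (-1, 29/17, 54/17)
T2 reflect across x = 0: (4, -28/17, -92/17) → (-4, -28/17, -92/17); (-1, 29/17, 54/17) → (1, 29/17, 54/17)
T3 shear: y ← y − 2·z: (-4, -28/17, -92/17) → (-4, 156/17, -92/17); (1, 29/17, 54/17) → (1, -79/17, 54/17)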